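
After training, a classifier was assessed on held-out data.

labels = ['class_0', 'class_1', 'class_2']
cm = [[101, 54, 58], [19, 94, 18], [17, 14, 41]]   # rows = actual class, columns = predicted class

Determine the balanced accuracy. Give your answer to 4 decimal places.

Balanced accuracy = mean of per-class recall.
  class_0: recall = 101/213 = 0.47418
  class_1: recall = 94/131 = 0.71756
  class_2: recall = 41/72 = 0.56944
Mean = (0.47418 + 0.71756 + 0.56944) / 3 = 0.5871

0.5871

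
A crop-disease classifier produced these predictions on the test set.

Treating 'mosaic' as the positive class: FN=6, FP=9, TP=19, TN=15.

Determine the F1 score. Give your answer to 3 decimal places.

Precision = TP/(TP+FP) = 19/28 = 0.6786
Recall = TP/(TP+FN) = 19/25 = 0.7600
F1 = 2·TP/(2·TP+FP+FN) = 38/53 = 0.717

0.717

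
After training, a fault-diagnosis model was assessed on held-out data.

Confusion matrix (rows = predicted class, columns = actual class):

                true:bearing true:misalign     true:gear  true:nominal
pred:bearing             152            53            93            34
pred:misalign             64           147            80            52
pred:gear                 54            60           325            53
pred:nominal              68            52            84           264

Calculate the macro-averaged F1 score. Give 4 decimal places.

Per-class F1 score (2·TP/(2·TP+FP+FN)):
  bearing: TP=152, FP=53+93+34=180, FN=64+54+68=186 → 304/670 = 0.45373
  misalign: TP=147, FP=64+80+52=196, FN=53+60+52=165 → 294/655 = 0.44885
  gear: TP=325, FP=54+60+53=167, FN=93+80+84=257 → 650/1074 = 0.60521
  nominal: TP=264, FP=68+52+84=204, FN=34+52+53=139 → 528/871 = 0.60620
Macro-F1 score = mean = (0.45373 + 0.44885 + 0.60521 + 0.60620) / 4 = 0.5285

0.5285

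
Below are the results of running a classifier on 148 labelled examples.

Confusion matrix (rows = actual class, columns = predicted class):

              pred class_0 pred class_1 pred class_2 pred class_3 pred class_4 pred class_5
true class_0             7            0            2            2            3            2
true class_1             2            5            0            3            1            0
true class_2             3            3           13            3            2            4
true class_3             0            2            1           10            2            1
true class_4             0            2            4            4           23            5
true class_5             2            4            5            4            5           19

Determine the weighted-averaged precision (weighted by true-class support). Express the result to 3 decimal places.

0.543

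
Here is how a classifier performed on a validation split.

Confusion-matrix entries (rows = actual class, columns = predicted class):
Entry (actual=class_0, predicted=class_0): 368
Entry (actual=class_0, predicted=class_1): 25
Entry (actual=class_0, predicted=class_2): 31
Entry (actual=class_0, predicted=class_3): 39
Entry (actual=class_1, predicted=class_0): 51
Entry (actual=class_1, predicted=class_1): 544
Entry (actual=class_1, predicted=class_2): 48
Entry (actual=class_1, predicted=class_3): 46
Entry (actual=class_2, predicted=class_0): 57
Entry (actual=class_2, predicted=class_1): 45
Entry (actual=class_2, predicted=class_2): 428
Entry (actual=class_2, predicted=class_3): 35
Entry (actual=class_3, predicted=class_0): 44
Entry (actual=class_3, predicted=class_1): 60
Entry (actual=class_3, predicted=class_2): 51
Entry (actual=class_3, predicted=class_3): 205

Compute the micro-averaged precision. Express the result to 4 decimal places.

Micro-averaging pools counts across classes: ΣTP=1545, ΣFP=532, ΣFN=532.
Micro-precision = TP/(TP+FP) on pooled counts = 0.7439 (equals overall accuracy in single-label multiclass).

0.7439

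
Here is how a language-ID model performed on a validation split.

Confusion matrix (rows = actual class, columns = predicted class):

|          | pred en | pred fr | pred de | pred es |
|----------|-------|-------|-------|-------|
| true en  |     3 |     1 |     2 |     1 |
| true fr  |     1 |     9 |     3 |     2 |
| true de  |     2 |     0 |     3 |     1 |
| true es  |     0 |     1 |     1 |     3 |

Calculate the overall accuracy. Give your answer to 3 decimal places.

0.545

Accuracy = trace / total = (3+9+3+3=18) / 33 = 18/33 = 0.545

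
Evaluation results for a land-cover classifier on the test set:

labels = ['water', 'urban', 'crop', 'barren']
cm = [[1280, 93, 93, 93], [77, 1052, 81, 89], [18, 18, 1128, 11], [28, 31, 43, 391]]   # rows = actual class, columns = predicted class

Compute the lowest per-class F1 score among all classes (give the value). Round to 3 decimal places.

Per-class F1 score (2·TP/(2·TP+FP+FN)):
  water: TP=1280, FP=77+18+28=123, FN=93+93+93=279 → 2560/2962 = 0.8643
  urban: TP=1052, FP=93+18+31=142, FN=77+81+89=247 → 2104/2493 = 0.8440
  crop: TP=1128, FP=93+81+43=217, FN=18+18+11=47 → 2256/2520 = 0.8952
  barren: TP=391, FP=93+89+11=193, FN=28+31+43=102 → 782/1077 = 0.7261
Lowest is class 'barren' with F1 score = 0.726.

0.726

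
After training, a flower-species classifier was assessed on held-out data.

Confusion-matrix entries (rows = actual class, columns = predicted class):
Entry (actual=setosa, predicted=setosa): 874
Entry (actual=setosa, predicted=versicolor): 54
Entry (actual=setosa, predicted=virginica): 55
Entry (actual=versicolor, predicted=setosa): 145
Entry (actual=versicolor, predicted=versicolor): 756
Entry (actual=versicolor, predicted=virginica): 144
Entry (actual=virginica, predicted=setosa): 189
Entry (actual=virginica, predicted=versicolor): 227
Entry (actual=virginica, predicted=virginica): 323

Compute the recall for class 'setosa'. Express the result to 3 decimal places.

0.889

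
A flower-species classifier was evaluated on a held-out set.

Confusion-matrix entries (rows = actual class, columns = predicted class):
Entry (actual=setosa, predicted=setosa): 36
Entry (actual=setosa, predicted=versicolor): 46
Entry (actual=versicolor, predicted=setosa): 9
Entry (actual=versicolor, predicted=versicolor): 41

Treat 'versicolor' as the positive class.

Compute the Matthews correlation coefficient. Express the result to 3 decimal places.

MCC = (TP·TN − FP·FN) / √((TP+FP)(TP+FN)(TN+FP)(TN+FN))
Numerator = 41·36 − 46·9 = 1062
Denominator = √(87·50·82·45) = √16051500 = 4006.4323
MCC = 1062 / 4006.4323 = 0.265

0.265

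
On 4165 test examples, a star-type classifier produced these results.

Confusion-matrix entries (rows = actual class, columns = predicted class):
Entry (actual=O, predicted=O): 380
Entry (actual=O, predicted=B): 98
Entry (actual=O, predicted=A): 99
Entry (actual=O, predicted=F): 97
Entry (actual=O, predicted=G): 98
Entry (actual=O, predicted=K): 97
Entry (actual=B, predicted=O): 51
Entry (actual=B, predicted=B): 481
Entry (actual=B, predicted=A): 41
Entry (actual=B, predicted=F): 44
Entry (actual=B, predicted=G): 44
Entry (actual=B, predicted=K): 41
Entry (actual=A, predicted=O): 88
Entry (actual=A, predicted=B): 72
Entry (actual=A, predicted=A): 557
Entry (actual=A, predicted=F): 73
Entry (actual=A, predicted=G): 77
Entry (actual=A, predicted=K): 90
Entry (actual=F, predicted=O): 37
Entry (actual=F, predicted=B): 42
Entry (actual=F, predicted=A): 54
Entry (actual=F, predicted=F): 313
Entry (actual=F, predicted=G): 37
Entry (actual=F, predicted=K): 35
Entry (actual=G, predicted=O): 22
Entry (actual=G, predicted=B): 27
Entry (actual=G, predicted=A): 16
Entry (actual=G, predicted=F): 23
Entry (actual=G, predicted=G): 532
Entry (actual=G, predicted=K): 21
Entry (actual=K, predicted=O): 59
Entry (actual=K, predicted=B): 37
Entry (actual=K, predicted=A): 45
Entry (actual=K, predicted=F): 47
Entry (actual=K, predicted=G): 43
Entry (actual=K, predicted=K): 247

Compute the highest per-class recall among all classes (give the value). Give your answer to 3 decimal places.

Per-class recall (TP/(TP+FN)):
  O: TP=380, FN=98+99+97+98+97=489 → 380/869 = 0.4373
  B: TP=481, FN=51+41+44+44+41=221 → 481/702 = 0.6852
  A: TP=557, FN=88+72+73+77+90=400 → 557/957 = 0.5820
  F: TP=313, FN=37+42+54+37+35=205 → 313/518 = 0.6042
  G: TP=532, FN=22+27+16+23+21=109 → 532/641 = 0.8300
  K: TP=247, FN=59+37+45+47+43=231 → 247/478 = 0.5167
Highest is class 'G' with recall = 0.830.

0.830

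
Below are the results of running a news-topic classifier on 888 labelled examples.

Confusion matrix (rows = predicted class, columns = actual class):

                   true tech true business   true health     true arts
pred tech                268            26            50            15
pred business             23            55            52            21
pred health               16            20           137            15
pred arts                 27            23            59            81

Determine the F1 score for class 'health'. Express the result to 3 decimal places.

Treat 'health' as positive and all other classes as negative.
F1 score = 2·TP/(2·TP+FP+FN).
health: TP=137, FP=16+20+15=51, FN=50+52+59=161 → 274/486 = 0.5638

0.564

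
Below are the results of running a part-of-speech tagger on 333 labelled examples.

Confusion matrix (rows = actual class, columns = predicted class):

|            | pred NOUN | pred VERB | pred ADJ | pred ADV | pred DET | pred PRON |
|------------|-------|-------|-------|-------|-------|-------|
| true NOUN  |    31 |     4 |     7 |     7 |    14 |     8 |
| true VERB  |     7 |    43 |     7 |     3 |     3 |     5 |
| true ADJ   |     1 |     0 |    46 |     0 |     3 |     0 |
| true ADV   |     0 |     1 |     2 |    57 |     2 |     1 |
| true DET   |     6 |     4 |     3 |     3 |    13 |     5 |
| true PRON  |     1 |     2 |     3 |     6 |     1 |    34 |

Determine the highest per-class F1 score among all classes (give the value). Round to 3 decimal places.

Per-class F1 score (2·TP/(2·TP+FP+FN)):
  NOUN: TP=31, FP=7+1+0+6+1=15, FN=4+7+7+14+8=40 → 62/117 = 0.5299
  VERB: TP=43, FP=4+0+1+4+2=11, FN=7+7+3+3+5=25 → 86/122 = 0.7049
  ADJ: TP=46, FP=7+7+2+3+3=22, FN=1+0+0+3+0=4 → 92/118 = 0.7797
  ADV: TP=57, FP=7+3+0+3+6=19, FN=0+1+2+2+1=6 → 114/139 = 0.8201
  DET: TP=13, FP=14+3+3+2+1=23, FN=6+4+3+3+5=21 → 26/70 = 0.3714
  PRON: TP=34, FP=8+5+0+1+5=19, FN=1+2+3+6+1=13 → 68/100 = 0.6800
Highest is class 'ADV' with F1 score = 0.820.

0.820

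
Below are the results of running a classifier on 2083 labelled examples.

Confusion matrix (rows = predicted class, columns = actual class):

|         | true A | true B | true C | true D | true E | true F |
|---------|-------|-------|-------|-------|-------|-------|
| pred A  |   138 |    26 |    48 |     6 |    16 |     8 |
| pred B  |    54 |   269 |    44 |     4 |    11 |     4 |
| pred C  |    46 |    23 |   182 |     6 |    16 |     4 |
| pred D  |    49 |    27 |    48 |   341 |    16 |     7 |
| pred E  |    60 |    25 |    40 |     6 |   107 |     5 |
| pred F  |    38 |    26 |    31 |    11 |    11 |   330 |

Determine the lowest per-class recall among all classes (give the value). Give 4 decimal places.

Per-class recall (TP/(TP+FN)):
  A: TP=138, FN=54+46+49+60+38=247 → 138/385 = 0.35844
  B: TP=269, FN=26+23+27+25+26=127 → 269/396 = 0.67929
  C: TP=182, FN=48+44+48+40+31=211 → 182/393 = 0.46310
  D: TP=341, FN=6+4+6+6+11=33 → 341/374 = 0.91176
  E: TP=107, FN=16+11+16+16+11=70 → 107/177 = 0.60452
  F: TP=330, FN=8+4+4+7+5=28 → 330/358 = 0.92179
Lowest is class 'A' with recall = 0.3584.

0.3584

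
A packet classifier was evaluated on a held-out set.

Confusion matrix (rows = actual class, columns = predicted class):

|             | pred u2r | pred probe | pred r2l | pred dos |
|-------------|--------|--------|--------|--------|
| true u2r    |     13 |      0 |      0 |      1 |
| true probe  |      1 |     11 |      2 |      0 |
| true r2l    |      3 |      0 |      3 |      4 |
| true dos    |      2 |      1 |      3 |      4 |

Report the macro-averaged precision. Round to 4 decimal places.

Per-class precision (TP/(TP+FP)):
  u2r: TP=13, FP=1+3+2=6 → 13/19 = 0.68421
  probe: TP=11, FP=0+0+1=1 → 11/12 = 0.91667
  r2l: TP=3, FP=0+2+3=5 → 3/8 = 0.37500
  dos: TP=4, FP=1+0+4=5 → 4/9 = 0.44444
Macro-precision = mean = (0.68421 + 0.91667 + 0.37500 + 0.44444) / 4 = 0.6051

0.6051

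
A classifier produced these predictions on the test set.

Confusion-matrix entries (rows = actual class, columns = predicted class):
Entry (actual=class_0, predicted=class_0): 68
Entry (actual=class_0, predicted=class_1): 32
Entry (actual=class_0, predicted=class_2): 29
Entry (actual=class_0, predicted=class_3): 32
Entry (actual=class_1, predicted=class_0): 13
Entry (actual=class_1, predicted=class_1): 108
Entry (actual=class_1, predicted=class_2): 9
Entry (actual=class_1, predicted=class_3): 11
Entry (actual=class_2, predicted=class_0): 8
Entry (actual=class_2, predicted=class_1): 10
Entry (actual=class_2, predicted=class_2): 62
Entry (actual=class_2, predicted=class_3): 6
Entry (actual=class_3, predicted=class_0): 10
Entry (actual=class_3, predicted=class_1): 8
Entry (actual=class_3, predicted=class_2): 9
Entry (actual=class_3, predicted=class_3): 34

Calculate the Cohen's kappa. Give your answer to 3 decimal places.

0.466

Observed agreement pₒ = trace/N = 272/449 = 0.6058
Expected agreement pₑ = Σ (rowᵢ·colᵢ)/N² = (161·99 + 141·158 + 86·109 + 61·83)/449² = 0.2612
κ = (pₒ − pₑ)/(1 − pₑ) = (0.6058 − 0.2612)/(1 − 0.2612) = 0.466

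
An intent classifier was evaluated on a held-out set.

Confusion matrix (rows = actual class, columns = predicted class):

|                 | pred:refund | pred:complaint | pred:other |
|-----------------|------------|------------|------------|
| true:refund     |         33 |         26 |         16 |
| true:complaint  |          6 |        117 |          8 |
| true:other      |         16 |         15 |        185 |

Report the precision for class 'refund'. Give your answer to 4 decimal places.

0.6000

One-vs-rest for 'refund': TP = diagonal; FP = other classes predicted 'refund'; FN = 'refund' predicted as other.
precision = TP/(TP+FP).
refund: TP=33, FP=6+16=22 → 33/55 = 0.60000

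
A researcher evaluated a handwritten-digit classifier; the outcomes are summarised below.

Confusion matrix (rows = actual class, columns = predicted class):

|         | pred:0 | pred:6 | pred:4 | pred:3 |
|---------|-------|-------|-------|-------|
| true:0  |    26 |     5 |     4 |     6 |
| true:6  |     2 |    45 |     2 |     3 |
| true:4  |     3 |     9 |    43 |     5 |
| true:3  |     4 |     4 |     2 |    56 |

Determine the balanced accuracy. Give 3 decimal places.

0.766

Balanced accuracy = mean of per-class recall.
  0: recall = 26/41 = 0.6341
  6: recall = 45/52 = 0.8654
  4: recall = 43/60 = 0.7167
  3: recall = 56/66 = 0.8485
Mean = (0.6341 + 0.8654 + 0.7167 + 0.8485) / 4 = 0.766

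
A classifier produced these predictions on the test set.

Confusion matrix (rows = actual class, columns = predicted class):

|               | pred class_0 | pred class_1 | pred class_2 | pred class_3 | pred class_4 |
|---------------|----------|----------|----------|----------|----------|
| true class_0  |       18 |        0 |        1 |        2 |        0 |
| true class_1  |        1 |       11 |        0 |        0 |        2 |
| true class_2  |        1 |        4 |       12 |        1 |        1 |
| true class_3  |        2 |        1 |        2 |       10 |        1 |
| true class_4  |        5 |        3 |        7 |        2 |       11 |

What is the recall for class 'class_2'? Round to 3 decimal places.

0.632

recall = TP/(TP+FN).
class_2: TP=12, FN=1+4+1+1=7 → 12/19 = 0.6316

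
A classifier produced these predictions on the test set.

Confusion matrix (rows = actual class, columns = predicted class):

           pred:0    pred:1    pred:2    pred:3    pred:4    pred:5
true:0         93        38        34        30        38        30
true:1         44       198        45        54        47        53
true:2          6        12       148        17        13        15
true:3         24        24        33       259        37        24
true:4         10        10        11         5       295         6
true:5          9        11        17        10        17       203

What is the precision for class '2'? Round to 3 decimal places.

0.514

Treat '2' as positive and all other classes as negative.
precision = TP/(TP+FP).
2: TP=148, FP=34+45+33+11+17=140 → 148/288 = 0.5139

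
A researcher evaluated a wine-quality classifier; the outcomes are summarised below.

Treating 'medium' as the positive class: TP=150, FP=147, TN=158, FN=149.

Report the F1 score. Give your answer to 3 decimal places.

0.503

Precision = TP/(TP+FP) = 150/297 = 0.5051
Recall = TP/(TP+FN) = 150/299 = 0.5017
F1 = 2·TP/(2·TP+FP+FN) = 300/596 = 0.503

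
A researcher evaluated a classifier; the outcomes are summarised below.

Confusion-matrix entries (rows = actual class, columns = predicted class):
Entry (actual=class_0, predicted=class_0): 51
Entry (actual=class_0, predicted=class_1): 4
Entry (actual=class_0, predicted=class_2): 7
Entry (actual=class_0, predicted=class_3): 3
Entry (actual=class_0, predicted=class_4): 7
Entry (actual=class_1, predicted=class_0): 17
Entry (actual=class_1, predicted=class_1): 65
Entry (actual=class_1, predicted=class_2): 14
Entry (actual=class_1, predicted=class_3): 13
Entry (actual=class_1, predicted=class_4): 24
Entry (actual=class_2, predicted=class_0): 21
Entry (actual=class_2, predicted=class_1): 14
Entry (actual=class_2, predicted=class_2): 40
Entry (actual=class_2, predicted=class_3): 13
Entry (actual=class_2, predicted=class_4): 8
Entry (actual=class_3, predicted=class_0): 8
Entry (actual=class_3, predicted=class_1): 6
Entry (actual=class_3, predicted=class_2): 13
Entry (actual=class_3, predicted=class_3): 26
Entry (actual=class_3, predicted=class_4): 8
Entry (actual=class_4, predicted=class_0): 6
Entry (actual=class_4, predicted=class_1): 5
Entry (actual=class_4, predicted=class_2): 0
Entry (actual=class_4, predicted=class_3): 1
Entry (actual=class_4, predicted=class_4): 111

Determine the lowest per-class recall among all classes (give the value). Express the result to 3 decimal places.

0.417

Per-class recall (TP/(TP+FN)):
  class_0: TP=51, FN=4+7+3+7=21 → 51/72 = 0.7083
  class_1: TP=65, FN=17+14+13+24=68 → 65/133 = 0.4887
  class_2: TP=40, FN=21+14+13+8=56 → 40/96 = 0.4167
  class_3: TP=26, FN=8+6+13+8=35 → 26/61 = 0.4262
  class_4: TP=111, FN=6+5+0+1=12 → 111/123 = 0.9024
Lowest is class 'class_2' with recall = 0.417.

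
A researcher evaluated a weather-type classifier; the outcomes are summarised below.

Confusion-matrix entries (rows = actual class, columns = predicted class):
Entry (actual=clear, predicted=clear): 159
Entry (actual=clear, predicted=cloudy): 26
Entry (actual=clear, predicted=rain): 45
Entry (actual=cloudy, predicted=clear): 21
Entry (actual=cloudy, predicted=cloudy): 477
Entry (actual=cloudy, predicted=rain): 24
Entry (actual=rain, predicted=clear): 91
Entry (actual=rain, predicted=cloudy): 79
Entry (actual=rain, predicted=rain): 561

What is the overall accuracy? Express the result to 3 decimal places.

Accuracy = trace / total = (159+477+561=1197) / 1483 = 1197/1483 = 0.807

0.807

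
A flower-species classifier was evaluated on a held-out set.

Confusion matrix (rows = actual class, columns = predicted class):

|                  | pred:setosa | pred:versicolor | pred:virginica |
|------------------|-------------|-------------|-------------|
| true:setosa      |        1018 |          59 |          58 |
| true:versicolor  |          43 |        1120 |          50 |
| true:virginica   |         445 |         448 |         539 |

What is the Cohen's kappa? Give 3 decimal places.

Observed agreement pₒ = trace/N = 2677/3780 = 0.7082
Expected agreement pₑ = Σ (rowᵢ·colᵢ)/N² = (1135·1506 + 1213·1627 + 1432·647)/3780² = 0.3226
κ = (pₒ − pₑ)/(1 − pₑ) = (0.7082 − 0.3226)/(1 − 0.3226) = 0.569

0.569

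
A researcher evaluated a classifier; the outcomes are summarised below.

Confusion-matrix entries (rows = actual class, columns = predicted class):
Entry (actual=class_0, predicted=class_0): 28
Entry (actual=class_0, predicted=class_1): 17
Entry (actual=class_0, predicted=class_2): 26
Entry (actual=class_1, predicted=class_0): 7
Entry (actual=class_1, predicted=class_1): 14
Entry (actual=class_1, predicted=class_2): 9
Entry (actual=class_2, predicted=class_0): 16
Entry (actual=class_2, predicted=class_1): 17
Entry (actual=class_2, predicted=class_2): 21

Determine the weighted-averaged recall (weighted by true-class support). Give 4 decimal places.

0.4065

Per-class recall (TP/(TP+FN)):
  class_0: TP=28, FN=17+26=43 → 28/71 = 0.39437
  class_1: TP=14, FN=7+9=16 → 14/30 = 0.46667
  class_2: TP=21, FN=16+17=33 → 21/54 = 0.38889
Weighted-recall = Σ (supportᵢ/N)·recallᵢ with N=155: (71/155)·0.39437 + (30/155)·0.46667 + (54/155)·0.38889 = 0.4065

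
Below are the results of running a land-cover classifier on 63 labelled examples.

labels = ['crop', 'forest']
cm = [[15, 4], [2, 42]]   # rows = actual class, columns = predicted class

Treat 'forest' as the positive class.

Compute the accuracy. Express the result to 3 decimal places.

0.905

Accuracy = (TP+TN)/N = (42+15)/63 = 0.905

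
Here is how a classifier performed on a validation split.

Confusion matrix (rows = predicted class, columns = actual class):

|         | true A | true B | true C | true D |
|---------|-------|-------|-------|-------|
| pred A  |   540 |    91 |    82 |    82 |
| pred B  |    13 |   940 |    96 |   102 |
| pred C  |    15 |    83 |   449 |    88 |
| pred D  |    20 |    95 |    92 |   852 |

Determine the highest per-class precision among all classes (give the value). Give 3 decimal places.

0.817

Per-class precision (TP/(TP+FP)):
  A: TP=540, FP=91+82+82=255 → 540/795 = 0.6792
  B: TP=940, FP=13+96+102=211 → 940/1151 = 0.8167
  C: TP=449, FP=15+83+88=186 → 449/635 = 0.7071
  D: TP=852, FP=20+95+92=207 → 852/1059 = 0.8045
Highest is class 'B' with precision = 0.817.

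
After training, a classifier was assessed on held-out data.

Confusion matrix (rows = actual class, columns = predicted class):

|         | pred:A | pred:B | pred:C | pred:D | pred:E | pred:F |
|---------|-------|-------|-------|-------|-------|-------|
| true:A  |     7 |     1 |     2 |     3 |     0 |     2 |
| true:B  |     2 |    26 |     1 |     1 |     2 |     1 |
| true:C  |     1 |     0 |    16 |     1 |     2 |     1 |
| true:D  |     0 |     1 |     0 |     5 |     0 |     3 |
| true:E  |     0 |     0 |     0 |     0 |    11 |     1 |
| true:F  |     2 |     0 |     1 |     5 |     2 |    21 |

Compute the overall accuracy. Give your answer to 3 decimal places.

0.711

Accuracy = trace / total = (7+26+16+5+11+21=86) / 121 = 86/121 = 0.711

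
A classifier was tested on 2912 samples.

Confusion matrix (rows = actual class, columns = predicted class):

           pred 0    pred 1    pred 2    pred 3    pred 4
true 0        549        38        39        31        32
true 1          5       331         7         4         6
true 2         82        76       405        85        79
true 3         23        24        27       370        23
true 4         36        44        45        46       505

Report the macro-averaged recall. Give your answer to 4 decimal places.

Per-class recall (TP/(TP+FN)):
  0: TP=549, FN=38+39+31+32=140 → 549/689 = 0.79681
  1: TP=331, FN=5+7+4+6=22 → 331/353 = 0.93768
  2: TP=405, FN=82+76+85+79=322 → 405/727 = 0.55708
  3: TP=370, FN=23+24+27+23=97 → 370/467 = 0.79229
  4: TP=505, FN=36+44+45+46=171 → 505/676 = 0.74704
Macro-recall = mean = (0.79681 + 0.93768 + 0.55708 + 0.79229 + 0.74704) / 5 = 0.7662

0.7662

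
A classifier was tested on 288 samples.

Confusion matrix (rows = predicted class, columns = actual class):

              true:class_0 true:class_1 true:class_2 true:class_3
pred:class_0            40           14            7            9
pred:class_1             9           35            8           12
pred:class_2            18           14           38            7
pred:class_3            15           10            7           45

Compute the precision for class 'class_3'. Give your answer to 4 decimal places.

Take TP from the diagonal, FP from the rest of the 'class_3' prediction marginal, FN from the rest of the 'class_3' actual marginal.
precision = TP/(TP+FP).
class_3: TP=45, FP=15+10+7=32 → 45/77 = 0.58442

0.5844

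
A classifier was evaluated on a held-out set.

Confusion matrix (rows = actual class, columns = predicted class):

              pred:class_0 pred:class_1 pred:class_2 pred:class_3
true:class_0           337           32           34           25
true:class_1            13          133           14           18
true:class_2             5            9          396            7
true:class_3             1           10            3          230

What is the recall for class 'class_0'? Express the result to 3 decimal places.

Take TP from the diagonal, FP from the rest of the 'class_0' prediction marginal, FN from the rest of the 'class_0' actual marginal.
recall = TP/(TP+FN).
class_0: TP=337, FN=32+34+25=91 → 337/428 = 0.7874

0.787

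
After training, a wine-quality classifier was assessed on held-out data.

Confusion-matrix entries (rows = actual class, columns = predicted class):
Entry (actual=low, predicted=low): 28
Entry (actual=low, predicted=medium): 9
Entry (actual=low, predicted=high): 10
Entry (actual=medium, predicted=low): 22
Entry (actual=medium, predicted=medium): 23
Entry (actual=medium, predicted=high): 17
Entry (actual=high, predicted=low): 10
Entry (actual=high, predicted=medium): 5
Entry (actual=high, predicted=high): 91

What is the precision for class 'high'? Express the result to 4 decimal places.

0.7712

Treat 'high' as positive and all other classes as negative.
precision = TP/(TP+FP).
high: TP=91, FP=10+17=27 → 91/118 = 0.77119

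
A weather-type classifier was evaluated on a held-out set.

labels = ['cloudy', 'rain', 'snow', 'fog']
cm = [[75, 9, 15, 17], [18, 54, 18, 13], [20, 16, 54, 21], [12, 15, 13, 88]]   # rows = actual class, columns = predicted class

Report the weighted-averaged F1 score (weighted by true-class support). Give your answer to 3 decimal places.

0.589

Per-class F1 score (2·TP/(2·TP+FP+FN)):
  cloudy: TP=75, FP=18+20+12=50, FN=9+15+17=41 → 150/241 = 0.6224
  rain: TP=54, FP=9+16+15=40, FN=18+18+13=49 → 108/197 = 0.5482
  snow: TP=54, FP=15+18+13=46, FN=20+16+21=57 → 108/211 = 0.5118
  fog: TP=88, FP=17+13+21=51, FN=12+15+13=40 → 176/267 = 0.6592
Weighted-F1 score = Σ (supportᵢ/N)·F1 scoreᵢ with N=458: (116/458)·0.6224 + (103/458)·0.5482 + (111/458)·0.5118 + (128/458)·0.6592 = 0.589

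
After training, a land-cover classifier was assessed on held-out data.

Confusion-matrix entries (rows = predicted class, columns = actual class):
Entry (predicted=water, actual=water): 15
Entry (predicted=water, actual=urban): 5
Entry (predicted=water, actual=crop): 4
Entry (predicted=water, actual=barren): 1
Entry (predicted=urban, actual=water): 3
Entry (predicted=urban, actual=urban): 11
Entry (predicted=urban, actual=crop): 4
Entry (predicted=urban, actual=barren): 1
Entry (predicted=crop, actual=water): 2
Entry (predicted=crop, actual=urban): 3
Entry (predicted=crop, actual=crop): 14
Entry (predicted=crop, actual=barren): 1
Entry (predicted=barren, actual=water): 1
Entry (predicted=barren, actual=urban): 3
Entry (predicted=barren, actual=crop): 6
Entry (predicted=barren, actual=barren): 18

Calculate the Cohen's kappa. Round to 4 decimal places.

0.5092

Observed agreement pₒ = trace/N = 58/92 = 0.63043
Expected agreement pₑ = Σ (rowᵢ·colᵢ)/N² = (21·25 + 22·19 + 28·20 + 21·28)/92² = 0.24705
κ = (pₒ − pₑ)/(1 − pₑ) = (0.63043 − 0.24705)/(1 − 0.24705) = 0.5092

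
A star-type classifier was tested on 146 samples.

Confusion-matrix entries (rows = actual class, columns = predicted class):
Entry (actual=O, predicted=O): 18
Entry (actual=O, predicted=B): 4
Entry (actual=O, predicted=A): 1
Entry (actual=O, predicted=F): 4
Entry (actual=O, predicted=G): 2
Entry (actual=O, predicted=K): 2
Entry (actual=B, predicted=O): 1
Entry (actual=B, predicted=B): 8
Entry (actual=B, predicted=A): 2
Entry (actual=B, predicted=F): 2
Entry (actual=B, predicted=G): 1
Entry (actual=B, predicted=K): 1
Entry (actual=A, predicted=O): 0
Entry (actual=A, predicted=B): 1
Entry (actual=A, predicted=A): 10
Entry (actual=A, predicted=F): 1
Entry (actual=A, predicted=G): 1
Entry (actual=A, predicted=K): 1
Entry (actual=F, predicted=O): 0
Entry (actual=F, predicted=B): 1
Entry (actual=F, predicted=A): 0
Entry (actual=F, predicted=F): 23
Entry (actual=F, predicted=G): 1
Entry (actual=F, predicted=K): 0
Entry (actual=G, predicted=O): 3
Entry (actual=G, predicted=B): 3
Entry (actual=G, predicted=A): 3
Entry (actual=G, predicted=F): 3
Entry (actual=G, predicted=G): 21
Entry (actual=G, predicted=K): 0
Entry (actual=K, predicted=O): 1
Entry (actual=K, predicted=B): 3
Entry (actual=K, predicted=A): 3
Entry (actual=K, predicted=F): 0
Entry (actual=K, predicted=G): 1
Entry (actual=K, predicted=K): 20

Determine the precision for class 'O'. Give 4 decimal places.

Treat 'O' as positive and all other classes as negative.
precision = TP/(TP+FP).
O: TP=18, FP=1+0+0+3+1=5 → 18/23 = 0.78261

0.7826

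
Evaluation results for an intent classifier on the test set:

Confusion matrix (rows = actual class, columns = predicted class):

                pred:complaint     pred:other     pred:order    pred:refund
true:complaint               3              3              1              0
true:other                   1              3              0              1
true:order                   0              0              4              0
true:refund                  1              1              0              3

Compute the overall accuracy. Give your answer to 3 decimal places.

Accuracy = trace / total = (3+3+4+3=13) / 21 = 13/21 = 0.619

0.619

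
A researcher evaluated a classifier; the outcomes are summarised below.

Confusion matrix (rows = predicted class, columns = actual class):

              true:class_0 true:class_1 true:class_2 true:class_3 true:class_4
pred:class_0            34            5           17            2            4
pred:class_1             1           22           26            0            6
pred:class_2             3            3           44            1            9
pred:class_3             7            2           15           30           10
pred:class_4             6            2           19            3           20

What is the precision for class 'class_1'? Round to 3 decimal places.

0.400

Take TP from the diagonal, FP from the rest of the 'class_1' prediction marginal, FN from the rest of the 'class_1' actual marginal.
precision = TP/(TP+FP).
class_1: TP=22, FP=1+26+0+6=33 → 22/55 = 0.4000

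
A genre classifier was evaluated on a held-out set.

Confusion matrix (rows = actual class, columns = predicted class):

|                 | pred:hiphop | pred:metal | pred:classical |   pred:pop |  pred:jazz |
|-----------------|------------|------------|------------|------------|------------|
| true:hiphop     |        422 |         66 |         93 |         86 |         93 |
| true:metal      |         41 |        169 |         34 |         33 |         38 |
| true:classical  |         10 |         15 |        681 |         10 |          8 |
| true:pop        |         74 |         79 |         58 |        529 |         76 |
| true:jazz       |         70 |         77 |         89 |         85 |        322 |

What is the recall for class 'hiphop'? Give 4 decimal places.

recall = TP/(TP+FN).
hiphop: TP=422, FN=66+93+86+93=338 → 422/760 = 0.55526

0.5553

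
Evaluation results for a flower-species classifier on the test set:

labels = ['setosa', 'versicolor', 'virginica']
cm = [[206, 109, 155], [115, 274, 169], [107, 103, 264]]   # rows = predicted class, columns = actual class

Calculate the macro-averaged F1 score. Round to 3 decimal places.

0.494

Per-class F1 score (2·TP/(2·TP+FP+FN)):
  setosa: TP=206, FP=109+155=264, FN=115+107=222 → 412/898 = 0.4588
  versicolor: TP=274, FP=115+169=284, FN=109+103=212 → 548/1044 = 0.5249
  virginica: TP=264, FP=107+103=210, FN=155+169=324 → 528/1062 = 0.4972
Macro-F1 score = mean = (0.4588 + 0.5249 + 0.4972) / 3 = 0.494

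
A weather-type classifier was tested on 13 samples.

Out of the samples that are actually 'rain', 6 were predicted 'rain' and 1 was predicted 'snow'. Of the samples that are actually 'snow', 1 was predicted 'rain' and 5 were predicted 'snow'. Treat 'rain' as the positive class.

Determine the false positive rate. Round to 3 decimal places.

FPR = FP/(FP+TN) = 1/(1+5) = 0.167

0.167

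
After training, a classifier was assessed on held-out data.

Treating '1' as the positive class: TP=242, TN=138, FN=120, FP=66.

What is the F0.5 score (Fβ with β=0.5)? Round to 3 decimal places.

Fβ = (1+β²)·TP / ((1+β²)·TP + β²·FN + FP), with β²=1/4
= 1.25·242 / (1.25·242 + 0.25·120 + 66) = 0.759

0.759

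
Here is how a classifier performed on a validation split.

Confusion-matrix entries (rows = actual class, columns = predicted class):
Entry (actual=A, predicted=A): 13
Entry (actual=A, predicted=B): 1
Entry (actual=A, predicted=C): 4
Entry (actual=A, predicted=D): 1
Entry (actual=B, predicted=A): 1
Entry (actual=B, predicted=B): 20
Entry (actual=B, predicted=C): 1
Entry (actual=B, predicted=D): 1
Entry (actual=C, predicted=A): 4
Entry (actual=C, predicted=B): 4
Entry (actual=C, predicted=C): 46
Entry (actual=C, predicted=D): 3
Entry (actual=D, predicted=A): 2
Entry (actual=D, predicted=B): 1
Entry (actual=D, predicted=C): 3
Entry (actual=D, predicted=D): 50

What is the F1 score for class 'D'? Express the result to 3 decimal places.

0.901

Take TP from the diagonal, FP from the rest of the 'D' prediction marginal, FN from the rest of the 'D' actual marginal.
F1 score = 2·TP/(2·TP+FP+FN).
D: TP=50, FP=1+1+3=5, FN=2+1+3=6 → 100/111 = 0.9009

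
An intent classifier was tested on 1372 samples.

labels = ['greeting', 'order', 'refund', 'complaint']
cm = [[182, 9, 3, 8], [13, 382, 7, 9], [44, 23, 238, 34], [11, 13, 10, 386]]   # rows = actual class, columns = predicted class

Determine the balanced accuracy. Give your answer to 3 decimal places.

Balanced accuracy = mean of per-class recall.
  greeting: recall = 182/202 = 0.9010
  order: recall = 382/411 = 0.9294
  refund: recall = 238/339 = 0.7021
  complaint: recall = 386/420 = 0.9190
Mean = (0.9010 + 0.9294 + 0.7021 + 0.9190) / 4 = 0.863

0.863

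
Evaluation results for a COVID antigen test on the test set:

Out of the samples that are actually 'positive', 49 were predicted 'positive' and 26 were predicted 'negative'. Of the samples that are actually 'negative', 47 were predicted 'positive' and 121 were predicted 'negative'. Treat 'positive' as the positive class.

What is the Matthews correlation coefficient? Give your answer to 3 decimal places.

MCC = (TP·TN − FP·FN) / √((TP+FP)(TP+FN)(TN+FP)(TN+FN))
Numerator = 49·121 − 47·26 = 4707
Denominator = √(96·75·168·147) = √177811200 = 13334.5866
MCC = 4707 / 13334.5866 = 0.353

0.353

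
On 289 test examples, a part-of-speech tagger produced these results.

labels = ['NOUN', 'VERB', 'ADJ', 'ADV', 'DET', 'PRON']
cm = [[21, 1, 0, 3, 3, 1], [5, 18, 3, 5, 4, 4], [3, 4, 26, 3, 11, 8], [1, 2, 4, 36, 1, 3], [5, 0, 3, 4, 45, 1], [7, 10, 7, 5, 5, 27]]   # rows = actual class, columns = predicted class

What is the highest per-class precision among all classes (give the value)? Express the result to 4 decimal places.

0.6522

Per-class precision (TP/(TP+FP)):
  NOUN: TP=21, FP=5+3+1+5+7=21 → 21/42 = 0.50000
  VERB: TP=18, FP=1+4+2+0+10=17 → 18/35 = 0.51429
  ADJ: TP=26, FP=0+3+4+3+7=17 → 26/43 = 0.60465
  ADV: TP=36, FP=3+5+3+4+5=20 → 36/56 = 0.64286
  DET: TP=45, FP=3+4+11+1+5=24 → 45/69 = 0.65217
  PRON: TP=27, FP=1+4+8+3+1=17 → 27/44 = 0.61364
Highest is class 'DET' with precision = 0.6522.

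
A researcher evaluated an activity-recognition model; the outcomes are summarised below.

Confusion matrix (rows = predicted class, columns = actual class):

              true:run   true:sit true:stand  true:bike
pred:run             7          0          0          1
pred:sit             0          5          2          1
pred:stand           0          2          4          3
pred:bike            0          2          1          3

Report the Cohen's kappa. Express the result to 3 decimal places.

Observed agreement pₒ = trace/N = 19/31 = 0.6129
Expected agreement pₑ = Σ (rowᵢ·colᵢ)/N² = (7·8 + 9·8 + 7·9 + 8·6)/31² = 0.2487
κ = (pₒ − pₑ)/(1 − pₑ) = (0.6129 − 0.2487)/(1 − 0.2487) = 0.485

0.485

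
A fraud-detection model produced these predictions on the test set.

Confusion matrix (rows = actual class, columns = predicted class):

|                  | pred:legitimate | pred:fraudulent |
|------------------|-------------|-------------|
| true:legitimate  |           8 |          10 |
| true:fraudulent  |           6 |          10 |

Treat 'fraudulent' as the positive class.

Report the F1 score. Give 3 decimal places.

Precision = TP/(TP+FP) = 10/20 = 0.5000
Recall = TP/(TP+FN) = 10/16 = 0.6250
F1 = 2·TP/(2·TP+FP+FN) = 20/36 = 0.556

0.556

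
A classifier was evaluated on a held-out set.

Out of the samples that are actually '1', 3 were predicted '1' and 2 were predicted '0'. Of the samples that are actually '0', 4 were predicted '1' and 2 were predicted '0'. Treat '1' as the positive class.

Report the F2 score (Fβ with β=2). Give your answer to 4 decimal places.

Fβ = (1+β²)·TP / ((1+β²)·TP + β²·FN + FP), with β²=4
= 5·3 / (5·3 + 4·2 + 4) = 0.5556

0.5556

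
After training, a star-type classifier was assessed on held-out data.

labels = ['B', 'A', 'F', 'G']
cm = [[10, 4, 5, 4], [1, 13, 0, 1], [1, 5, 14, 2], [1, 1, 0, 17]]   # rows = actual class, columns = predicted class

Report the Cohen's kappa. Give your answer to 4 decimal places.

0.5818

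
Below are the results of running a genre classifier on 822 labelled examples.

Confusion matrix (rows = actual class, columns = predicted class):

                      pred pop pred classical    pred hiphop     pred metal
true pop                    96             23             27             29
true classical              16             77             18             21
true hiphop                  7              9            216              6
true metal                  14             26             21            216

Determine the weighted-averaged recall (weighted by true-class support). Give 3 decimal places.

Per-class recall (TP/(TP+FN)):
  pop: TP=96, FN=23+27+29=79 → 96/175 = 0.5486
  classical: TP=77, FN=16+18+21=55 → 77/132 = 0.5833
  hiphop: TP=216, FN=7+9+6=22 → 216/238 = 0.9076
  metal: TP=216, FN=14+26+21=61 → 216/277 = 0.7798
Weighted-recall = Σ (supportᵢ/N)·recallᵢ with N=822: (175/822)·0.5486 + (132/822)·0.5833 + (238/822)·0.9076 + (277/822)·0.7798 = 0.736

0.736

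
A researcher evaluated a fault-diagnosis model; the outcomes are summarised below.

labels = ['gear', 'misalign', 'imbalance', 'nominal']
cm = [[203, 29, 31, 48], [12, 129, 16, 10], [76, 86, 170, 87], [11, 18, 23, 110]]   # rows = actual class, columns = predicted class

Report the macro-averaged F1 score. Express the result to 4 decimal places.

0.5768

Per-class F1 score (2·TP/(2·TP+FP+FN)):
  gear: TP=203, FP=12+76+11=99, FN=29+31+48=108 → 406/613 = 0.66232
  misalign: TP=129, FP=29+86+18=133, FN=12+16+10=38 → 258/429 = 0.60140
  imbalance: TP=170, FP=31+16+23=70, FN=76+86+87=249 → 340/659 = 0.51593
  nominal: TP=110, FP=48+10+87=145, FN=11+18+23=52 → 220/417 = 0.52758
Macro-F1 score = mean = (0.66232 + 0.60140 + 0.51593 + 0.52758) / 4 = 0.5768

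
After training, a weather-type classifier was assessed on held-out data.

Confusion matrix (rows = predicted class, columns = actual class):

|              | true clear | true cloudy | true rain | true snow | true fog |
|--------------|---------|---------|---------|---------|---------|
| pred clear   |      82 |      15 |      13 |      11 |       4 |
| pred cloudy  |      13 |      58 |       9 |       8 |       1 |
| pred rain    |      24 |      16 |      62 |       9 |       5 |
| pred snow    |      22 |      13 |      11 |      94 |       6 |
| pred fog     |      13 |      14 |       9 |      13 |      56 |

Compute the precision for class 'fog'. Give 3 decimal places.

precision = TP/(TP+FP).
fog: TP=56, FP=13+14+9+13=49 → 56/105 = 0.5333

0.533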